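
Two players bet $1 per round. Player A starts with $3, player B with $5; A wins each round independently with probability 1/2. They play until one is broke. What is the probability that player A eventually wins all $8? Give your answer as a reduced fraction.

With a fair step, P(i) = ½P(i−1) + ½P(i+1) with P(0)=0, P(8)=1 has the linear solution P(i) = i/8.
P(3) = 3/8.

3/8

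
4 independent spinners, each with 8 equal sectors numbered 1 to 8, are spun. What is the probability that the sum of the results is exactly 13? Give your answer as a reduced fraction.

51/1024

There are 8^4 = 4096 equally likely outcomes.
The number of ordered 4-tuples from {1,…,8} summing to 13 is 204.
P(sum = 13) = 204/4096 = 51/1024.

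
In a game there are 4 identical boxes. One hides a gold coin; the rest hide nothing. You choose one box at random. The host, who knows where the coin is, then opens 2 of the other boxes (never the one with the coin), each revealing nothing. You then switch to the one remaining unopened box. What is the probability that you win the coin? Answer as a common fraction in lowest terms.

3/4

Your original box holds the coin with probability 1/4, so the other 3 collectively hold it with probability 3/4.
The host can always find 2 empty boxes to open, so the reveals don't change that 3/4; it is now spread over the 1 remaining unopened box.
P(win by switching) = (3/4) · (1/1) = 3/4.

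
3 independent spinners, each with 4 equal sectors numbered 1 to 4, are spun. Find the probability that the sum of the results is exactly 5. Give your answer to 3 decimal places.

0.094

There are 4^3 = 64 equally likely outcomes.
The number of ordered 3-tuples from {1,…,4} summing to 5 is 6.
P(sum = 5) = 6/64 = 3/32 ≈ 0.094.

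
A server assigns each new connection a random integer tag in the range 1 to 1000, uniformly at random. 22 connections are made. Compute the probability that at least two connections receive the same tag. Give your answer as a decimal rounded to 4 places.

0.2076

It's easier to compute the probability that all 22 are distinct.
P(all distinct) = 1000/1000 · 999/1000 · ··· · 979/1000 ≈ 0.7924.
So the probability of at least one match is 1 − 0.7924 = 0.2076.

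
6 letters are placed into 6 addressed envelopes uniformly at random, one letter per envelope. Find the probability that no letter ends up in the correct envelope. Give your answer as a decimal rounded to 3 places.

0.368

This is the derangement probability: permutations of 6 with no fixed point.
D(6) = 6! · (1 − 1/1! + 1/2! − ··· + (−1)^6/6!) = 265.
P = 265/720 = 53/144 ≈ 0.368.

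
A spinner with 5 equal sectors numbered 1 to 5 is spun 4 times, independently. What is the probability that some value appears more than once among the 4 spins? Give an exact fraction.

P(all 4 different) = 5/5 · 4/5 · ··· · 2/5 = 24/125.
P(at least two equal) = 1 − 24/125 = 101/125.

101/125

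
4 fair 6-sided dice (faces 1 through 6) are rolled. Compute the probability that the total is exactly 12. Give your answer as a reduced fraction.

There are 6^4 = 1296 equally likely outcomes.
The number of ordered 4-tuples from {1,…,6} summing to 12 is 125.
P(sum = 12) = 125/1296.

125/1296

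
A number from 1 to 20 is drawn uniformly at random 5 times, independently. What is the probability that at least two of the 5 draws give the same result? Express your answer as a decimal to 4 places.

0.4186

P(all 5 different) = 20/20 · 19/20 · ··· · 16/20 ≈ 0.5814.
P(at least two equal) = 1 − 0.5814 = 0.4186.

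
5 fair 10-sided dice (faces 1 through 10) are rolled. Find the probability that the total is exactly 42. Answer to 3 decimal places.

There are 10^5 = 100000 equally likely outcomes.
The number of ordered 5-tuples from {1,…,10} summing to 42 is 495.
P(sum = 42) = 495/100000 = 99/20000 ≈ 0.005.

0.005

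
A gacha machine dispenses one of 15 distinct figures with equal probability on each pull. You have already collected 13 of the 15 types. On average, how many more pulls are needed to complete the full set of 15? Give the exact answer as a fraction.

45/2

Starting from 13 distinct types, each trial gives a new one with probability (15−i)/15 when i types are held, so the wait for the next new type is 15/(15−i).
E = 15/2 + 15/1 = 45/2.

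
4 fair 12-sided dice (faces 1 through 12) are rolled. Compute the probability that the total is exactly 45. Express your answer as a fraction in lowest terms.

5/5184

There are 12^4 = 20736 equally likely outcomes.
The number of ordered 4-tuples from {1,…,12} summing to 45 is 20.
P(sum = 45) = 20/20736 = 5/5184.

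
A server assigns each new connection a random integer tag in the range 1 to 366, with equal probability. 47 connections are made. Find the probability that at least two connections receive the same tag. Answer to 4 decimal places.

0.9544

It's easier to compute the probability that all 47 are distinct.
P(all distinct) = 366/366 · 365/366 · ··· · 320/366 ≈ 0.0456.
So the probability of at least one match is 1 − 0.0456 = 0.9544.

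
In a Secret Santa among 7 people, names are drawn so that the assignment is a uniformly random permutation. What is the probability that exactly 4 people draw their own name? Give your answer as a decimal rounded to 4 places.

Choose which 4 of the 7 are fixed: C(7,4) = 35 ways.
The remaining 3 must have no fixed point: D(3) = 2.
P = 35·2/5040 = 1/72 ≈ 0.0139.

0.0139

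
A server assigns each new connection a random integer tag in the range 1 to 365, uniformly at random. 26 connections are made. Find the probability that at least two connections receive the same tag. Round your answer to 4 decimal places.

It's easier to compute the probability that all 26 are distinct.
P(all distinct) = 365/365 · 364/365 · ··· · 340/365 ≈ 0.4018.
So the probability of at least one match is 1 − 0.4018 = 0.5982.

0.5982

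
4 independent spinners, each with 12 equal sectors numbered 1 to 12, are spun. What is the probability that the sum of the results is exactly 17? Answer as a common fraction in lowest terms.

17/648

There are 12^4 = 20736 equally likely outcomes.
The number of ordered 4-tuples from {1,…,12} summing to 17 is 544.
P(sum = 17) = 544/20736 = 17/648.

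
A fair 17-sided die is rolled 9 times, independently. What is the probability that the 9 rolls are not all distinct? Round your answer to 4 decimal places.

P(all 9 different) = 17/17 · 16/17 · ··· · 9/17 ≈ 0.0744.
P(at least two equal) = 1 − 0.0744 = 0.9256.

0.9256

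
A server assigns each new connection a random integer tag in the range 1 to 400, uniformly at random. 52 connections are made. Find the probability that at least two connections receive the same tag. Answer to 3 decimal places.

It's easier to compute the probability that all 52 are distinct.
P(all distinct) = 400/400 · 399/400 · ··· · 349/400 ≈ 0.031.
So the probability of at least one match is 1 − 0.031 = 0.969.

0.969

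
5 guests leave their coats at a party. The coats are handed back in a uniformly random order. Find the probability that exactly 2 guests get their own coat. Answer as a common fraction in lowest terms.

1/6

Choose which 2 of the 5 are fixed: C(5,2) = 10 ways.
The remaining 3 must have no fixed point: D(3) = 2.
P = 10·2/120 = 1/6.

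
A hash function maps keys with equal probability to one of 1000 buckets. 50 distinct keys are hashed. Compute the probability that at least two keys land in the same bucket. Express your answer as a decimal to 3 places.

0.712

It's easier to compute the probability that all 50 are distinct.
P(all distinct) = 1000/1000 · 999/1000 · ··· · 951/1000 ≈ 0.288.
So the probability of at least one match is 1 − 0.288 = 0.712.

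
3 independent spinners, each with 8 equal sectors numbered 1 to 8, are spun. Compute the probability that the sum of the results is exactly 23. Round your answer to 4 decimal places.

0.0059

There are 8^3 = 512 equally likely outcomes.
The number of ordered 3-tuples from {1,…,8} summing to 23 is 3.
P(sum = 23) = 3/512 ≈ 0.0059.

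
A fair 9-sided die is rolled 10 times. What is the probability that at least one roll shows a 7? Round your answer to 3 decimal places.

P(no roll shows a 7) = (8/9)^10 ≈ 0.308.
P(at least one) = 1 − 0.308 = 0.692.

0.692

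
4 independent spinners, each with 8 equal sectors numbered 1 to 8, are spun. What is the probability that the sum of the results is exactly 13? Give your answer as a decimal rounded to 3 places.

0.050

There are 8^4 = 4096 equally likely outcomes.
The number of ordered 4-tuples from {1,…,8} summing to 13 is 204.
P(sum = 13) = 204/4096 = 51/1024 ≈ 0.050.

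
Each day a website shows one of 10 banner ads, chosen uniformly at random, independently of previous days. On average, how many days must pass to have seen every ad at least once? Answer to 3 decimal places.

29.290

After i distinct types are collected, each trial gives a new one with probability (10−i)/10, so the expected wait for the next new type is 10/(10−i).
E = 10/10 + 10/9 + 10/8 + 10/7 + 10/6 + 10/5 + 10/4 + 10/3 + 10/2 + 10/1 = 7381/252 ≈ 29.290.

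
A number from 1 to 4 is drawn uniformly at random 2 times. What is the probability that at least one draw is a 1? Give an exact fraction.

P(no draw is a 1) = (3/4)^2 = 9/16.
P(at least one) = 1 − 9/16 = 7/16.

7/16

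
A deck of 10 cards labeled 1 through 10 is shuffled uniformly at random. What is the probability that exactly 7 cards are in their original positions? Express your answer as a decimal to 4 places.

0.0001

Choose which 7 of the 10 are fixed: C(10,7) = 120 ways.
The remaining 3 must have no fixed point: D(3) = 2.
P = 120·2/3628800 = 1/15120 ≈ 0.0001.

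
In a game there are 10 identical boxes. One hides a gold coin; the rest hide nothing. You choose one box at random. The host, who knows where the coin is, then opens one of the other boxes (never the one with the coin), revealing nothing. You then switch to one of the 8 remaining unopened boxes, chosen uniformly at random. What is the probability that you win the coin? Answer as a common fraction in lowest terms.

9/80

Your original box holds the coin with probability 1/10, so the other 9 collectively hold it with probability 9/10.
The host can always find an empty box to open, so this doesn't change that 9/10; it is now spread over the 8 remaining unopened boxes.
P(win by switching) = (9/10) · (1/8) = 9/80.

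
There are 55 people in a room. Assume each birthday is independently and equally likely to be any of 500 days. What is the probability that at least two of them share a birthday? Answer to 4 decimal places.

It's easier to compute the probability that all 55 are distinct.
P(all distinct) = 500/500 · 499/500 · ··· · 446/500 ≈ 0.0458.
So the probability of at least one match is 1 − 0.0458 = 0.9542.

0.9542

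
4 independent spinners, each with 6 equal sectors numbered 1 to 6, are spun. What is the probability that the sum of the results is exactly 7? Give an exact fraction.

5/324

There are 6^4 = 1296 equally likely outcomes.
The number of ordered 4-tuples from {1,…,6} summing to 7 is 20.
P(sum = 7) = 20/1296 = 5/324.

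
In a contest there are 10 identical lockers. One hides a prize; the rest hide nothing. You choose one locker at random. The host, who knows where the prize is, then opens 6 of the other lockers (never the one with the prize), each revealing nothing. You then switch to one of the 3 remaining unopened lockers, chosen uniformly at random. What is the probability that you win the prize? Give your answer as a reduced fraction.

Your original locker holds the prize with probability 1/10, so the other 9 collectively hold it with probability 9/10.
The host can always find 6 empty lockers to open, so the reveals don't change that 9/10; it is now spread over the 3 remaining unopened lockers.
P(win by switching) = (9/10) · (1/3) = 3/10.

3/10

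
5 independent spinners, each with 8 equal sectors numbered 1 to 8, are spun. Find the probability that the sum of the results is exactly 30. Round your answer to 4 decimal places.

There are 8^5 = 32768 equally likely outcomes.
The number of ordered 5-tuples from {1,…,8} summing to 30 is 926.
P(sum = 30) = 926/32768 = 463/16384 ≈ 0.0283.

0.0283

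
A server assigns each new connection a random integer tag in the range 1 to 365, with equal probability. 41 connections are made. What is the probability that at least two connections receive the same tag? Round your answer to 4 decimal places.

0.9032

It's easier to compute the probability that all 41 are distinct.
P(all distinct) = 365/365 · 364/365 · ··· · 325/365 ≈ 0.0968.
So the probability of at least one match is 1 − 0.0968 = 0.9032.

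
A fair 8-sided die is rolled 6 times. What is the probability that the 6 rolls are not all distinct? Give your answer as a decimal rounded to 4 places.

0.9231

P(all 6 different) = 8/8 · 7/8 · ··· · 3/8 ≈ 0.0769.
P(at least two equal) = 1 − 0.0769 = 0.9231.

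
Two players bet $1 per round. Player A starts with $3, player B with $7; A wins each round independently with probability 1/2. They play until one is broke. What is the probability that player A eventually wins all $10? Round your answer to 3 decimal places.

With a fair step, P(i) = ½P(i−1) + ½P(i+1) with P(0)=0, P(10)=1 has the linear solution P(i) = i/10.
P(3) = 3/10 ≈ 0.300.

0.300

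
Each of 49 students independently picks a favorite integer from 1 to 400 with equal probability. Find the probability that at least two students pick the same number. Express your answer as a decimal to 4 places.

0.9534

It's easier to compute the probability that all 49 are distinct.
P(all distinct) = 400/400 · 399/400 · ··· · 352/400 ≈ 0.0466.
So the probability of at least one match is 1 − 0.0466 = 0.9534.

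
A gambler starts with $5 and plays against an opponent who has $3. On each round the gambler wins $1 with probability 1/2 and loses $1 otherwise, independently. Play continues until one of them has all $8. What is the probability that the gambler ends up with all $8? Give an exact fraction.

With a fair step, P(i) = ½P(i−1) + ½P(i+1) with P(0)=0, P(8)=1 has the linear solution P(i) = i/8.
P(5) = 5/8.

5/8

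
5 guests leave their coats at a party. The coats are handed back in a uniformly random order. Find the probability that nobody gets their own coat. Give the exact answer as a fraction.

11/30

This is the derangement probability: permutations of 5 with no fixed point.
D(5) = 5! · (1 − 1/1! + 1/2! − ··· + (−1)^5/5!) = 44.
P = 44/120 = 11/30.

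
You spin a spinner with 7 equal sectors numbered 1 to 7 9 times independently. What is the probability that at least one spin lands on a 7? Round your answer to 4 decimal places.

0.7503

P(no spin lands on a 7) = (6/7)^9 ≈ 0.2497.
P(at least one) = 1 − 0.2497 = 0.7503.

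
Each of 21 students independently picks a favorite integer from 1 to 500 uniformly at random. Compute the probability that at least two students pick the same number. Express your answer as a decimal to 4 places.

It's easier to compute the probability that all 21 are distinct.
P(all distinct) = 500/500 · 499/500 · ··· · 480/500 ≈ 0.6532.
So the probability of at least one match is 1 − 0.6532 = 0.3468.

0.3468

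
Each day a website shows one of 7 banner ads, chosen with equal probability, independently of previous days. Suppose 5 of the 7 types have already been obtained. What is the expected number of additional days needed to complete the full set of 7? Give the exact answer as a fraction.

Starting from 5 distinct types, each trial gives a new one with probability (7−i)/7 when i types are held, so the wait for the next new type is 7/(7−i).
E = 7/2 + 7/1 = 21/2.

21/2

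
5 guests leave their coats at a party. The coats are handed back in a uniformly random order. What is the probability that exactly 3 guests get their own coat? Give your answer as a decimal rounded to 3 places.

Choose which 3 of the 5 are fixed: C(5,3) = 10 ways.
The remaining 2 must have no fixed point: D(2) = 1.
P = 10·1/120 = 1/12 ≈ 0.083.

0.083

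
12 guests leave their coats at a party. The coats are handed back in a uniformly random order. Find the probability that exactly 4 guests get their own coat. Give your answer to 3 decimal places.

Choose which 4 of the 12 are fixed: C(12,4) = 495 ways.
The remaining 8 must have no fixed point: D(8) = 14833.
P = 495·14833/479001600 = 2119/138240 ≈ 0.015.

0.015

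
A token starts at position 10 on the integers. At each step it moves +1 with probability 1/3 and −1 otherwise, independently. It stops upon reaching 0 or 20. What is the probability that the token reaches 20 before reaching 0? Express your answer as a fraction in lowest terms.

Let r = q/p = (2/3)/(1/3) = 2. The recurrence P(i) = p·P(i+1) + q·P(i−1) with P(0)=0, P(20)=1 gives P(i) = (1 − r^i)/(1 − r^20).
P(10) = (1 − (2)^10) / (1 − (2)^20) = 1/1025.

1/1025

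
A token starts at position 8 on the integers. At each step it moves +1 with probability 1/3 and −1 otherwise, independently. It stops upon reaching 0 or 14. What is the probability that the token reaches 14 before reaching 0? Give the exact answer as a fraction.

Let r = q/p = (2/3)/(1/3) = 2. The recurrence P(i) = p·P(i+1) + q·P(i−1) with P(0)=0, P(14)=1 gives P(i) = (1 − r^i)/(1 − r^14).
P(8) = (1 − (2)^8) / (1 − (2)^14) = 85/5461.

85/5461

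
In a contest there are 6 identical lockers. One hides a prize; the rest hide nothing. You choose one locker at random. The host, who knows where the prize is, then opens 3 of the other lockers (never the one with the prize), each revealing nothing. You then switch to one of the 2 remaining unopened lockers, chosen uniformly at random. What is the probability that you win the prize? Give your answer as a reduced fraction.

5/12

Your original locker holds the prize with probability 1/6, so the other 5 collectively hold it with probability 5/6.
The host can always find 3 empty lockers to open, so the reveals don't change that 5/6; it is now spread over the 2 remaining unopened lockers.
P(win by switching) = (5/6) · (1/2) = 5/12.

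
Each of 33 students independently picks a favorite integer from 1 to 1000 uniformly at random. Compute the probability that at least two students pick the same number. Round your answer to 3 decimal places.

It's easier to compute the probability that all 33 are distinct.
P(all distinct) = 1000/1000 · 999/1000 · ··· · 968/1000 ≈ 0.586.
So the probability of at least one match is 1 − 0.586 = 0.414.

0.414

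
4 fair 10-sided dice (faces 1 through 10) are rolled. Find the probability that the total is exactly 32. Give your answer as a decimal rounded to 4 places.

There are 10^4 = 10000 equally likely outcomes.
The number of ordered 4-tuples from {1,…,10} summing to 32 is 165.
P(sum = 32) = 165/10000 = 33/2000 ≈ 0.0165.

0.0165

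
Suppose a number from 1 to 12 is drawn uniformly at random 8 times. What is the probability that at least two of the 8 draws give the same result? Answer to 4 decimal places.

0.9536

P(all 8 different) = 12/12 · 11/12 · ··· · 5/12 ≈ 0.0464.
P(at least two equal) = 1 − 0.0464 = 0.9536.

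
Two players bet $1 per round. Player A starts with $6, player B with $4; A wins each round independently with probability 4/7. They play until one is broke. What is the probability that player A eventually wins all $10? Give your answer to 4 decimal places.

Let r = q/p = (3/7)/(4/7) = 3/4. The recurrence P(i) = p·P(i+1) + q·P(i−1) with P(0)=0, P(10)=1 gives P(i) = (1 − r^i)/(1 − r^10).
P(6) = (1 − (3/4)^6) / (1 − (3/4)^10) = 123136/141361 ≈ 0.8711.

0.8711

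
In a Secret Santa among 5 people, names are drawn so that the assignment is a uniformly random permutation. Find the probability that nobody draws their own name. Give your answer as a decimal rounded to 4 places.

0.3667

This is the derangement probability: permutations of 5 with no fixed point.
D(5) = 5! · (1 − 1/1! + 1/2! − ··· + (−1)^5/5!) = 44.
P = 44/120 = 11/30 ≈ 0.3667.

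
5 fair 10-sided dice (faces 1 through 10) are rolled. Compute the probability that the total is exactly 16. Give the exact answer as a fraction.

67/5000

There are 10^5 = 100000 equally likely outcomes.
The number of ordered 5-tuples from {1,…,10} summing to 16 is 1340.
P(sum = 16) = 1340/100000 = 67/5000.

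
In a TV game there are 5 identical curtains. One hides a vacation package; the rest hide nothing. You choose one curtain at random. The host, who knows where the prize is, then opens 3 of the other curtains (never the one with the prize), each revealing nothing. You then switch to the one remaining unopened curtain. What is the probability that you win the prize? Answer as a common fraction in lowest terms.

4/5

Your original curtain holds the prize with probability 1/5, so the other 4 collectively hold it with probability 4/5.
The host can always find 3 empty curtains to open, so the reveals don't change that 4/5; it is now spread over the 1 remaining unopened curtain.
P(win by switching) = (4/5) · (1/1) = 4/5.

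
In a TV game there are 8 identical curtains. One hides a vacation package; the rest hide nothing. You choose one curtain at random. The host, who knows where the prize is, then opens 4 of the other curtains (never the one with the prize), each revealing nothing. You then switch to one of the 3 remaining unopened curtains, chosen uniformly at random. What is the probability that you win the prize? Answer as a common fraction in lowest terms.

7/24

Your original curtain holds the prize with probability 1/8, so the other 7 collectively hold it with probability 7/8.
The host can always find 4 empty curtains to open, so the reveals don't change that 7/8; it is now spread over the 3 remaining unopened curtains.
P(win by switching) = (7/8) · (1/3) = 7/24.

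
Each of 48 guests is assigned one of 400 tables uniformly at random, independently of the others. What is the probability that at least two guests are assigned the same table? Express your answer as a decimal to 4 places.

It's easier to compute the probability that all 48 are distinct.
P(all distinct) = 400/400 · 399/400 · ··· · 353/400 ≈ 0.0529.
So the probability of at least one match is 1 − 0.0529 = 0.9471.

0.9471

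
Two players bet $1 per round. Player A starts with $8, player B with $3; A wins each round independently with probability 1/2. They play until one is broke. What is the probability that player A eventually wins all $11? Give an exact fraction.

With a fair step, P(i) = ½P(i−1) + ½P(i+1) with P(0)=0, P(11)=1 has the linear solution P(i) = i/11.
P(8) = 8/11.

8/11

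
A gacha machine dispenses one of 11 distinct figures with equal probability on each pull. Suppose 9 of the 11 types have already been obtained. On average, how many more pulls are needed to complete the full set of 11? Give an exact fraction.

33/2

Starting from 9 distinct types, each trial gives a new one with probability (11−i)/11 when i types are held, so the wait for the next new type is 11/(11−i).
E = 11/2 + 11/1 = 33/2.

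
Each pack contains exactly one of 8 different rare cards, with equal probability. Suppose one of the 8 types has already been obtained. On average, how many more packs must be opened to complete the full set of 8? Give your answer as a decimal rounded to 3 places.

20.743

Starting from 1 distinct type, each trial gives a new one with probability (8−i)/8 when i types are held, so the wait for the next new type is 8/(8−i).
E = 8/7 + 8/6 + 8/5 + 8/4 + 8/3 + 8/2 + 8/1 = 726/35 ≈ 20.743.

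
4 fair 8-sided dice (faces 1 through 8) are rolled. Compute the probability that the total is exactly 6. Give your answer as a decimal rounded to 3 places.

There are 8^4 = 4096 equally likely outcomes.
The number of ordered 4-tuples from {1,…,8} summing to 6 is 10.
P(sum = 6) = 10/4096 = 5/2048 ≈ 0.002.

0.002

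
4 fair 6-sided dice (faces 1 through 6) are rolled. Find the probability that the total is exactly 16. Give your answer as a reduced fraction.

There are 6^4 = 1296 equally likely outcomes.
The number of ordered 4-tuples from {1,…,6} summing to 16 is 125.
P(sum = 16) = 125/1296.

125/1296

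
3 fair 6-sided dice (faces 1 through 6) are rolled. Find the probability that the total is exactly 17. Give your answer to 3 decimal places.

There are 6^3 = 216 equally likely outcomes.
The number of ordered 3-tuples from {1,…,6} summing to 17 is 3.
P(sum = 17) = 3/216 = 1/72 ≈ 0.014.

0.014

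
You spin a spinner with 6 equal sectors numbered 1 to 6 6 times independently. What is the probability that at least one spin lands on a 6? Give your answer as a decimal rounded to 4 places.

0.6651

P(no spin lands on a 6) = (5/6)^6 ≈ 0.3349.
P(at least one) = 1 − 0.3349 = 0.6651.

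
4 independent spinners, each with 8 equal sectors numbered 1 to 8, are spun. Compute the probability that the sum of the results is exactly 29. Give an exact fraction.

5/1024

There are 8^4 = 4096 equally likely outcomes.
The number of ordered 4-tuples from {1,…,8} summing to 29 is 20.
P(sum = 29) = 20/4096 = 5/1024.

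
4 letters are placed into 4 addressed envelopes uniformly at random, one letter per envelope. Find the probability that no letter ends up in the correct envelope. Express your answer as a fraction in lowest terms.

3/8

This is the derangement probability: permutations of 4 with no fixed point.
D(4) = 4! · (1 − 1/1! + 1/2! − ··· + (−1)^4/4!) = 9.
P = 9/24 = 3/8.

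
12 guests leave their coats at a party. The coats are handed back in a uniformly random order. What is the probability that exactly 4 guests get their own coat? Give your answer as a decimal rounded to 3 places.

Choose which 4 of the 12 are fixed: C(12,4) = 495 ways.
The remaining 8 must have no fixed point: D(8) = 14833.
P = 495·14833/479001600 = 2119/138240 ≈ 0.015.

0.015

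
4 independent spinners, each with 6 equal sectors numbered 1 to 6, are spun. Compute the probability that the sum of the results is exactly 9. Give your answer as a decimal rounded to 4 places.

There are 6^4 = 1296 equally likely outcomes.
The number of ordered 4-tuples from {1,…,6} summing to 9 is 56.
P(sum = 9) = 56/1296 = 7/162 ≈ 0.0432.

0.0432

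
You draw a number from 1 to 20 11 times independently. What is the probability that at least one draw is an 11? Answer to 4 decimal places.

0.4312

P(no draw is an 11) = (19/20)^11 ≈ 0.5688.
P(at least one) = 1 − 0.5688 = 0.4312.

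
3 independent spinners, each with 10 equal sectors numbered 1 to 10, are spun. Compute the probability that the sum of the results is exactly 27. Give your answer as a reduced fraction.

There are 10^3 = 1000 equally likely outcomes.
The number of ordered 3-tuples from {1,…,10} summing to 27 is 10.
P(sum = 27) = 10/1000 = 1/100.

1/100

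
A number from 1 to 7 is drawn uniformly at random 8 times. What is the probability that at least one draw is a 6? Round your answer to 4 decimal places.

P(no draw is a 6) = (6/7)^8 ≈ 0.2914.
P(at least one) = 1 − 0.2914 = 0.7086.

0.7086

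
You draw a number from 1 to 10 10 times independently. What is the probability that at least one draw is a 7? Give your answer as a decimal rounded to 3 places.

P(no draw is a 7) = (9/10)^10 ≈ 0.349.
P(at least one) = 1 − 0.349 = 0.651.

0.651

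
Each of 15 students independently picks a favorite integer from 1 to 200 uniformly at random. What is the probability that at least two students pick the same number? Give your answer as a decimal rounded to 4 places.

0.4162

It's easier to compute the probability that all 15 are distinct.
P(all distinct) = 200/200 · 199/200 · ··· · 186/200 ≈ 0.5838.
So the probability of at least one match is 1 − 0.5838 = 0.4162.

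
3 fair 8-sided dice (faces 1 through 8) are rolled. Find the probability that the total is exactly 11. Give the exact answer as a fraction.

There are 8^3 = 512 equally likely outcomes.
The number of ordered 3-tuples from {1,…,8} summing to 11 is 42.
P(sum = 11) = 42/512 = 21/256.

21/256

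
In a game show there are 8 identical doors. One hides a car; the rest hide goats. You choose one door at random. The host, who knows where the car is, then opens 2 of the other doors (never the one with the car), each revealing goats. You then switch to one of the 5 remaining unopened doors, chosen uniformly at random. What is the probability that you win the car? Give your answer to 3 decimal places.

0.175

Your original door holds the car with probability 1/8, so the other 7 collectively hold it with probability 7/8.
The host can always find 2 empty doors to open, so the reveals don't change that 7/8; it is now spread over the 5 remaining unopened doors.
P(win by switching) = (7/8) · (1/5) = 7/40 ≈ 0.175.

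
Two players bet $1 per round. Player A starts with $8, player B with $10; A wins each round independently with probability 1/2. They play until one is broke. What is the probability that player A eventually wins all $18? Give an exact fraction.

With a fair step, P(i) = ½P(i−1) + ½P(i+1) with P(0)=0, P(18)=1 has the linear solution P(i) = i/18.
P(8) = 8/18 = 4/9.

4/9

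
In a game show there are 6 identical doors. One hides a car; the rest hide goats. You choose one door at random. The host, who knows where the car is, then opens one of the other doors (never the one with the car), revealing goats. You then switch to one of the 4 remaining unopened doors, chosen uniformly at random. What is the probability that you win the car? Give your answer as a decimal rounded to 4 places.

0.2083

Your original door holds the car with probability 1/6, so the other 5 collectively hold it with probability 5/6.
The host can always find an empty door to open, so this doesn't change that 5/6; it is now spread over the 4 remaining unopened doors.
P(win by switching) = (5/6) · (1/4) = 5/24 ≈ 0.2083.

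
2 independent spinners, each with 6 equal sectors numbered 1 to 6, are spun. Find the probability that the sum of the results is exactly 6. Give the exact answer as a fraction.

There are 6^2 = 36 equally likely outcomes.
The number of ordered 2-tuples from {1,…,6} summing to 6 is 5.
P(sum = 6) = 5/36.

5/36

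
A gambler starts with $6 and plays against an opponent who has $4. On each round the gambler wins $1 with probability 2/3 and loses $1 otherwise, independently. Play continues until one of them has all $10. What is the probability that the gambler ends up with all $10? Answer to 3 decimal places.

Let r = q/p = (1/3)/(2/3) = 1/2. The recurrence P(i) = p·P(i+1) + q·P(i−1) with P(0)=0, P(10)=1 gives P(i) = (1 − r^i)/(1 − r^10).
P(6) = (1 − (1/2)^6) / (1 − (1/2)^10) = 336/341 ≈ 0.985.

0.985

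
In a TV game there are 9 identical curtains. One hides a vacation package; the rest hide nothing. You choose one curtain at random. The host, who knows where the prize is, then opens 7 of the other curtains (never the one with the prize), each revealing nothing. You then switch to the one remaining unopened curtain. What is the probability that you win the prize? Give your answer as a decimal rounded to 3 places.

0.889

Your original curtain holds the prize with probability 1/9, so the other 8 collectively hold it with probability 8/9.
The host can always find 7 empty curtains to open, so the reveals don't change that 8/9; it is now spread over the 1 remaining unopened curtain.
P(win by switching) = (8/9) · (1/1) = 8/9 ≈ 0.889.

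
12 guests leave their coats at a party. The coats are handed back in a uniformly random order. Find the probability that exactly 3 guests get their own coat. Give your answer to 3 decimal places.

0.061

Choose which 3 of the 12 are fixed: C(12,3) = 220 ways.
The remaining 9 must have no fixed point: D(9) = 133496.
P = 220·133496/479001600 = 16687/272160 ≈ 0.061.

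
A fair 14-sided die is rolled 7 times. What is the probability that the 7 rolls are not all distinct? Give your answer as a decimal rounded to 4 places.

0.8359

P(all 7 different) = 14/14 · 13/14 · ··· · 8/14 ≈ 0.1641.
P(at least two equal) = 1 − 0.1641 = 0.8359.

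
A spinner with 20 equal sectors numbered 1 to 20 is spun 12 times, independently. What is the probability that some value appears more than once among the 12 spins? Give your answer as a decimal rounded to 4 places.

0.9853

P(all 12 different) = 20/20 · 19/20 · ··· · 9/20 ≈ 0.0147.
P(at least two equal) = 1 − 0.0147 = 0.9853.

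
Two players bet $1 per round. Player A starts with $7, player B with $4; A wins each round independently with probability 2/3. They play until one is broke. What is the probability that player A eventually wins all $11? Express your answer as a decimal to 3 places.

Let r = q/p = (1/3)/(2/3) = 1/2. The recurrence P(i) = p·P(i+1) + q·P(i−1) with P(0)=0, P(11)=1 gives P(i) = (1 − r^i)/(1 − r^11).
P(7) = (1 − (1/2)^7) / (1 − (1/2)^11) = 2032/2047 ≈ 0.993.

0.993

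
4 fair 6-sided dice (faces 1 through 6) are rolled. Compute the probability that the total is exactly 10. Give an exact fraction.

5/81

There are 6^4 = 1296 equally likely outcomes.
The number of ordered 4-tuples from {1,…,6} summing to 10 is 80.
P(sum = 10) = 80/1296 = 5/81.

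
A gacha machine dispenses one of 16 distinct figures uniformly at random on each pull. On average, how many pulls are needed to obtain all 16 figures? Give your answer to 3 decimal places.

After i distinct types are collected, each trial gives a new one with probability (16−i)/16, so the expected wait for the next new type is 16/(16−i).
E = 16/16 + 16/15 + 16/14 + 16/13 + 16/12 + 16/11 + 16/10 + 16/9 + 16/8 + 16/7 + 16/6 + 16/5 + 16/4 + 16/3 + 16/2 + 16/1 = 2436559/45045 ≈ 54.092.

54.092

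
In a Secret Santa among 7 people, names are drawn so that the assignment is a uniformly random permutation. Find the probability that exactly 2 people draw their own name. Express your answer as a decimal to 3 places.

Choose which 2 of the 7 are fixed: C(7,2) = 21 ways.
The remaining 5 must have no fixed point: D(5) = 44.
P = 21·44/5040 = 11/60 ≈ 0.183.

0.183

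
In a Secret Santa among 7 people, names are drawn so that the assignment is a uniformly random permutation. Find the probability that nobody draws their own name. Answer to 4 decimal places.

This is the derangement probability: permutations of 7 with no fixed point.
D(7) = 7! · (1 − 1/1! + 1/2! − ··· + (−1)^7/7!) = 1854.
P = 1854/5040 = 103/280 ≈ 0.3679.

0.3679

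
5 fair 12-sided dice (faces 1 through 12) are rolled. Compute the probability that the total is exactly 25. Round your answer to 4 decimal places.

0.0328

There are 12^5 = 248832 equally likely outcomes.
The number of ordered 5-tuples from {1,…,12} summing to 25 is 8151.
P(sum = 25) = 8151/248832 = 2717/82944 ≈ 0.0328.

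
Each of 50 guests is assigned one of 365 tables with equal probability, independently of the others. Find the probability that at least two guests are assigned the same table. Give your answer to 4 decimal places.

It's easier to compute the probability that all 50 are distinct.
P(all distinct) = 365/365 · 364/365 · ··· · 316/365 ≈ 0.0296.
So the probability of at least one match is 1 − 0.0296 = 0.9704.

0.9704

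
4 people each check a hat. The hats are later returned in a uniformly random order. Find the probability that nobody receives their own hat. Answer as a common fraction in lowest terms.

This is the derangement probability: permutations of 4 with no fixed point.
D(4) = 4! · (1 − 1/1! + 1/2! − ··· + (−1)^4/4!) = 9.
P = 9/24 = 3/8.

3/8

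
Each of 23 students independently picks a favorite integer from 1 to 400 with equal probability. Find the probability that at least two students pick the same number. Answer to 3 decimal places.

It's easier to compute the probability that all 23 are distinct.
P(all distinct) = 400/400 · 399/400 · ··· · 378/400 ≈ 0.525.
So the probability of at least one match is 1 − 0.525 = 0.475.

0.475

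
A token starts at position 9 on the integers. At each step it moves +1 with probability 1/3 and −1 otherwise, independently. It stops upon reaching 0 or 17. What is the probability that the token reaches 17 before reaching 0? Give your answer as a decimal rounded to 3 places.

0.004

Let r = q/p = (2/3)/(1/3) = 2. The recurrence P(i) = p·P(i+1) + q·P(i−1) with P(0)=0, P(17)=1 gives P(i) = (1 − r^i)/(1 − r^17).
P(9) = (1 − (2)^9) / (1 − (2)^17) = 511/131071 ≈ 0.004.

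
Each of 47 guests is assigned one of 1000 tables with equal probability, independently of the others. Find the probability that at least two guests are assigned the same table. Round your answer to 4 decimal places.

0.6665

It's easier to compute the probability that all 47 are distinct.
P(all distinct) = 1000/1000 · 999/1000 · ··· · 954/1000 ≈ 0.3335.
So the probability of at least one match is 1 − 0.3335 = 0.6665.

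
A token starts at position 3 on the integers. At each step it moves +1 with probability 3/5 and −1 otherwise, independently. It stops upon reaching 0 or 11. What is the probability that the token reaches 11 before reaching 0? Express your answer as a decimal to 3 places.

0.712

Let r = q/p = (2/5)/(3/5) = 2/3. The recurrence P(i) = p·P(i+1) + q·P(i−1) with P(0)=0, P(11)=1 gives P(i) = (1 − r^i)/(1 − r^11).
P(3) = (1 − (2/3)^3) / (1 − (2/3)^11) = 124659/175099 ≈ 0.712.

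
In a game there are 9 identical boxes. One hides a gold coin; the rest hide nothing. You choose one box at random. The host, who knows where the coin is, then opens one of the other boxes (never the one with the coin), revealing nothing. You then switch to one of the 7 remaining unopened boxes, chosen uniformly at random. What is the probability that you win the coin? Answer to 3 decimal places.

Your original box holds the coin with probability 1/9, so the other 8 collectively hold it with probability 8/9.
The host can always find an empty box to open, so this doesn't change that 8/9; it is now spread over the 7 remaining unopened boxes.
P(win by switching) = (8/9) · (1/7) = 8/63 ≈ 0.127.

0.127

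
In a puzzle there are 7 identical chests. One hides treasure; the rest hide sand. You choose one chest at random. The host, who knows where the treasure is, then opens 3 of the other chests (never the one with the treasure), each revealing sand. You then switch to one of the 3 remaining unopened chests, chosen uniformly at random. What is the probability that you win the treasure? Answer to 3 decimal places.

0.286

Your original chest holds the treasure with probability 1/7, so the other 6 collectively hold it with probability 6/7.
The host can always find 3 empty chests to open, so the reveals don't change that 6/7; it is now spread over the 3 remaining unopened chests.
P(win by switching) = (6/7) · (1/3) = 2/7 ≈ 0.286.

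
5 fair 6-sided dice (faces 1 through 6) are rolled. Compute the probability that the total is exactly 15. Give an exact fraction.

217/2592

There are 6^5 = 7776 equally likely outcomes.
The number of ordered 5-tuples from {1,…,6} summing to 15 is 651.
P(sum = 15) = 651/7776 = 217/2592.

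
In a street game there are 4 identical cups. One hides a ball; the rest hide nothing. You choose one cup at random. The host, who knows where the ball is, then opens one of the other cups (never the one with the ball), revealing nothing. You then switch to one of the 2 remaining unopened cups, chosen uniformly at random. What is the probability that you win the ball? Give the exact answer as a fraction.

Your original cup holds the ball with probability 1/4, so the other 3 collectively hold it with probability 3/4.
The host can always find an empty cup to open, so this doesn't change that 3/4; it is now spread over the 2 remaining unopened cups.
P(win by switching) = (3/4) · (1/2) = 3/8.

3/8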